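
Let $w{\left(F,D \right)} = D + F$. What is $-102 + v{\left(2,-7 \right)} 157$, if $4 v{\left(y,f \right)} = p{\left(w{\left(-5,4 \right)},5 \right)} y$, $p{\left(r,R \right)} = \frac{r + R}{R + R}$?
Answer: $- \frac{353}{5} \approx -70.6$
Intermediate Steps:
$p{\left(r,R \right)} = \frac{R + r}{2 R}$
$v{\left(y,f \right)} = \frac{y}{10}$ ($v{\left(y,f \right)} = \frac{\frac{5 + \left(4 - 5\right)}{2 \cdot 5} y}{4} = \frac{\frac{1}{2} \cdot \frac{1}{5} \left(5 - 1\right) y}{4} = \frac{\frac{1}{2} \cdot \frac{1}{5} \cdot 4 y}{4} = \frac{\frac{2}{5} y}{4} = \frac{y}{10}$)
$-102 + v{\left(2,-7 \right)} 157 = -102 + \frac{1}{10} \cdot 2 \cdot 157 = -102 + \frac{1}{5} \cdot 157 = -102 + \frac{157}{5} = - \frac{353}{5}$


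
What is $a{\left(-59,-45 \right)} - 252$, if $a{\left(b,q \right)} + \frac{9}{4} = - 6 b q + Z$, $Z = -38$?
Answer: $- \frac{64889}{4} \approx -16222.0$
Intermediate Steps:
$a{\left(b,q \right)} = - \frac{161}{4} - 6 b q$ ($a{\left(b,q \right)} = - \frac{9}{4} + \left(- 6 b q - 38\right) = - \frac{9}{4} - \left(38 + 6 b q\right) = - \frac{161}{4} - 6 b q$)
$a{\left(-59,-45 \right)} - 252 = \left(- \frac{161}{4} - \left(-354\right) \left(-45\right)\right) - 252 = \left(- \frac{161}{4} - 15930\right) - 252 = - \frac{63881}{4} - 252 = - \frac{64889}{4}$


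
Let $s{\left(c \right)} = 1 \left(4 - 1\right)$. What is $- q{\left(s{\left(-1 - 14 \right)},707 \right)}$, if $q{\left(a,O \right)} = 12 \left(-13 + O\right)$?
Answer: $-8328$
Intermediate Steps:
$s{\left(c \right)} = 3$ ($s{\left(c \right)} = 1 \cdot 3 = 3$)
$q{\left(a,O \right)} = -156 + 12 O$
$- q{\left(s{\left(-1 - 14 \right)},707 \right)} = - (-156 + 12 \cdot 707) = - (-156 + 8484) = \left(-1\right) 8328 = -8328$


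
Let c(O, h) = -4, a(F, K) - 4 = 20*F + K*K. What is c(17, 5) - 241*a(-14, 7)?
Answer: 54703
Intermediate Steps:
a(F, K) = 4 + K**2 + 20*F (a(F, K) = 4 + (20*F + K*K) = 4 + (20*F + K**2) = 4 + (K**2 + 20*F) = 4 + K**2 + 20*F)
c(17, 5) - 241*a(-14, 7) = -4 - 241*(4 + 7**2 + 20*(-14)) = -4 - 241*(4 + 49 - 280) = -4 - 241*(-227) = -4 + 54707 = 54703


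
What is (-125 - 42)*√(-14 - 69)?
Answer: -167*I*√83 ≈ -1521.4*I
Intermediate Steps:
(-125 - 42)*√(-14 - 69) = -167*I*√83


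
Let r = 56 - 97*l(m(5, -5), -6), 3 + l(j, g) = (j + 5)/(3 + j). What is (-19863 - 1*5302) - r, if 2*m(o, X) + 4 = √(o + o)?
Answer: -76633/3 + 194*√10/3 ≈ -25340.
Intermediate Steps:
m(o, X) = -2 + √2*√o/2 (m(o, X) = -2 + √(o + o)/2 = -2 + √(2*o)/2 = -2 + (√2*√o)/2 = -2 + √2*√o/2)
l(j, g) = -3 + (5 + j)/(3 + j) (l(j, g) = -3 + (j + 5)/(3 + j) = -3 + (5 + j)/(3 + j))
r = 56 + 97*√10/(1 + √10/2) (r = 56 - 194*(-2 - (-2 + √2*√5/2))/(3 + (-2 + √2*√5/2)) = 56 - 194*(-2 - (-2 + √10/2))/(3 + (-2 + √10/2)) = 56 - 194*(-2 + (2 - √10/2))/(1 + √10/2) = 56 - 194*(-√10/2)/(1 + √10/2) = 56 - (-97)*√10/(1 + √10/2) = 56 + 97*√10/(1 + √10/2) ≈ 174.84)
(-19863 - 1*5302) - r = (-19863 - 1*5302) - (1138/3 - 194*√10/3) = (-19863 - 5302) + (-1138/3 + 194*√10/3) = -25165 + (-1138/3 + 194*√10/3) = -76633/3 + 194*√10/3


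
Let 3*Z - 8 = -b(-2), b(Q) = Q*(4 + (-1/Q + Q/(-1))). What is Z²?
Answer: 49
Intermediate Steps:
b(Q) = Q*(4 - Q - 1/Q) (b(Q) = Q*(4 + (-1/Q + Q*(-1))) = Q*(4 + (-1/Q - Q)) = Q*(4 + (-Q - 1/Q)) = Q*(4 - Q - 1/Q))
Z = 7 (Z = 8/3 + (-(-1 - 1*(-2)² + 4*(-2)))/3 = 8/3 + (-(-1 - 1*4 - 8))/3 = 8/3 + (-(-1 - 4 - 8))/3 = 8/3 + (-1*(-13))/3 = 8/3 + (⅓)*13 = 8/3 + 13/3 = 7)
Z² = 7² = 49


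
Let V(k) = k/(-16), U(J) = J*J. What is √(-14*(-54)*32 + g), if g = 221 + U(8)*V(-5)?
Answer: √24433 ≈ 156.31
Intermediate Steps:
U(J) = J²
V(k) = -k/16 (V(k) = k*(-1/16) = -k/16)
g = 241 (g = 221 + 8²*(-1/16*(-5)) = 221 + 64*(5/16) = 221 + 20 = 241)
√(-14*(-54)*32 + g) = √(-14*(-54)*32 + 241) = √(756*32 + 241) = √(24192 + 241) = √24433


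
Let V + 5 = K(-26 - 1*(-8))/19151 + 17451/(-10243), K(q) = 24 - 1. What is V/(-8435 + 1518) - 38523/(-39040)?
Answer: 52321811344183643/52971980885338240 ≈ 0.98773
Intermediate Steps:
K(q) = 23
V = -1314786977/196163693 (V = -5 + (23/19151 + 17451/(-10243)) = -5 + (23*(1/19151) + 17451*(-1/10243)) = -5 + (23/19151 - 17451/10243) = -5 - 333968512/196163693 = -1314786977/196163693 ≈ -6.7025)
V/(-8435 + 1518) - 38523/(-39040) = -1314786977/(196163693*(-8435 + 1518)) - 38523/(-39040) = -1314786977/196163693/(-6917) - 38523*(-1/39040) = -1314786977/196163693*(-1/6917) + 38523/39040 = 1314786977/1356864264481 + 38523/39040 = 52321811344183643/52971980885338240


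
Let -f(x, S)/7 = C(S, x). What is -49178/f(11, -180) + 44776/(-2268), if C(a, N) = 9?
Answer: 431408/567 ≈ 760.86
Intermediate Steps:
f(x, S) = -63 (f(x, S) = -7*9 = -63)
-49178/f(11, -180) + 44776/(-2268) = -49178/(-63) + 44776/(-2268) = -49178*(-1/63) + 44776*(-1/2268) = 49178/63 - 11194/567 = 431408/567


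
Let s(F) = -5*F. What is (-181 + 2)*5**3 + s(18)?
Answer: -22465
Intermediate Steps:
(-181 + 2)*5**3 + s(18) = (-181 + 2)*5**3 - 5*18 = -179*125 - 90 = -22375 - 90 = -22465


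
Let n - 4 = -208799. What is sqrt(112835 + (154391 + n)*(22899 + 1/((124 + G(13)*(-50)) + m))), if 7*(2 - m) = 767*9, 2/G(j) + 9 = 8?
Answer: I*sqrt(35269110359666013)/5321 ≈ 35294.0*I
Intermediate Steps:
G(j) = -2 (G(j) = 2/(-9 + 8) = 2/(-1) = 2*(-1) = -2)
n = -208795 (n = 4 - 208799 = -208795)
m = -6889/7 (m = 2 - 767*9/7 = 2 - 1/7*6903 = 2 - 6903/7 = -6889/7 ≈ -984.14)
sqrt(112835 + (154391 + n)*(22899 + 1/((124 + G(13)*(-50)) + m))) = sqrt(112835 + (154391 - 208795)*(22899 + 1/((124 - 2*(-50)) - 6889/7))) = sqrt(112835 - 54404*(22899 + 1/((124 + 100) - 6889/7))) = sqrt(112835 - 54404*(22899 + 1/(224 - 6889/7))) = sqrt(112835 - 54404*(22899 + 1/(-5321/7))) = sqrt(112835 - 54404*(22899 - 7/5321)) = sqrt(112835 - 54404*121845572/5321) = sqrt(112835 - 6628886499088/5321) = sqrt(-6628286104053/5321) = I*sqrt(35269110359666013)/5321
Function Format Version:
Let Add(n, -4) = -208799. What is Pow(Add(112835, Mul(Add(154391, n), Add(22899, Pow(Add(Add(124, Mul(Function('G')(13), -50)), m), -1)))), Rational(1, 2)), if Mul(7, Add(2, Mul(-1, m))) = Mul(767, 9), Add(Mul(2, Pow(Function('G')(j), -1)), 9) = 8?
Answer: Mul(Rational(1, 5321), I, Pow(35269110359666013, Rational(1, 2))) ≈ Mul(35294., I)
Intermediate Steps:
Function('G')(j) = -2 (Function('G')(j) = Mul(2, Pow(Add(-9, 8), -1)) = Mul(2, Pow(-1, -1)) = Mul(2, -1) = -2)
n = -208795 (n = Add(4, -208799) = -208795)
m = Rational(-6889, 7) (m = Add(2, Mul(Rational(-1, 7), Mul(767, 9))) = Add(2, Mul(Rational(-1, 7), 6903)) = Add(2, Rational(-6903, 7)) = Rational(-6889, 7) ≈ -984.14)
Pow(Add(112835, Mul(Add(154391, n), Add(22899, Pow(Add(Add(124, Mul(Function('G')(13), -50)), m), -1)))), Rational(1, 2)) = Pow(Add(112835, Mul(Add(154391, -208795), Add(22899, Pow(Add(Add(124, Mul(-2, -50)), Rational(-6889, 7)), -1)))), Rational(1, 2)) = Pow(Add(112835, Mul(-54404, Add(22899, Pow(Add(Add(124, 100), Rational(-6889, 7)), -1)))), Rational(1, 2)) = Pow(Add(112835, Mul(-54404, Add(22899, Pow(Add(224, Rational(-6889, 7)), -1)))), Rational(1, 2)) = Pow(Add(112835, Mul(-54404, Add(22899, Pow(Rational(-5321, 7), -1)))), Rational(1, 2)) = Pow(Add(112835, Mul(-54404, Add(22899, Rational(-7, 5321)))), Rational(1, 2)) = Pow(Add(112835, Mul(-54404, Rational(121845572, 5321))), Rational(1, 2)) = Pow(Add(112835, Rational(-6628886499088, 5321)), Rational(1, 2)) = Pow(Rational(-6628286104053, 5321), Rational(1, 2)) = Mul(Rational(1, 5321), I, Pow(35269110359666013, Rational(1, 2)))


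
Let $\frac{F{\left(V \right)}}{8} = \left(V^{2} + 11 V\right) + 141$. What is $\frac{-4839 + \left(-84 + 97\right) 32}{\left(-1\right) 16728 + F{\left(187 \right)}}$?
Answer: $- \frac{4423}{280608} \approx -0.015762$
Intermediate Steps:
$F{\left(V \right)} = 1128 + 8 V^{2} + 88 V$ ($F{\left(V \right)} = 8 \left(\left(V^{2} + 11 V\right) + 141\right) = 8 \left(141 + V^{2} + 11 V\right) = 1128 + 8 V^{2} + 88 V$)
$\frac{-4839 + \left(-84 + 97\right) 32}{\left(-1\right) 16728 + F{\left(187 \right)}} = \frac{-4839 + \left(-84 + 97\right) 32}{\left(-1\right) 16728 + \left(1128 + 8 \cdot 187^{2} + 88 \cdot 187\right)} = \frac{-4839 + 13 \cdot 32}{-16728 + \left(1128 + 8 \cdot 34969 + 16456\right)} = \frac{-4839 + 416}{-16728 + \left(1128 + 279752 + 16456\right)} = - \frac{4423}{-16728 + 297336} = - \frac{4423}{280608}$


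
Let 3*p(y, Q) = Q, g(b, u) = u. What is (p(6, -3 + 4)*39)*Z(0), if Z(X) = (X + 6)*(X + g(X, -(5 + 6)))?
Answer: -858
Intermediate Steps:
p(y, Q) = Q/3
Z(X) = (-11 + X)*(6 + X) (Z(X) = (X + 6)*(X - (5 + 6)) = (6 + X)*(X - 1*11) = (6 + X)*(X - 11) = (6 + X)*(-11 + X) = (-11 + X)*(6 + X))
(p(6, -3 + 4)*39)*Z(0) = (((-3 + 4)/3)*39)*(-66 + 0² - 5*0) = (((⅓)*1)*39)*(-66 + 0 + 0) = ((⅓)*39)*(-66) = 13*(-66) = -858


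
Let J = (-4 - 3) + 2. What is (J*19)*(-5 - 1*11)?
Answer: 1520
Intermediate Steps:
J = -5 (J = -7 + 2 = -5)
(J*19)*(-5 - 1*11) = (-5*19)*(-5 - 1*11) = -95*(-5 - 11) = -95*(-16) = 1520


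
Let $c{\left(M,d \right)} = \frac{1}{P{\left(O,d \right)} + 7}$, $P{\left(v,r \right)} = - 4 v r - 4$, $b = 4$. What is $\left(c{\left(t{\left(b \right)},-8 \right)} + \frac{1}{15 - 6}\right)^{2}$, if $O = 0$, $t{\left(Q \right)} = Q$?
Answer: $\frac{16}{81} \approx 0.19753$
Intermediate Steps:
$P{\left(v,r \right)} = -4 - 4 r v$ ($P{\left(v,r \right)} = - 4 r v - 4 = -4 - 4 r v$)
$c{\left(M,d \right)} = \frac{1}{3}$ ($c{\left(M,d \right)} = \frac{1}{\left(-4 - 4 d 0\right) + 7} = \frac{1}{\left(-4 + 0\right) + 7} = \frac{1}{-4 + 7} = \frac{1}{3}$)
$\left(c{\left(t{\left(b \right)},-8 \right)} + \frac{1}{15 - 6}\right)^{2} = \left(\frac{1}{3} + \frac{1}{15 - 6}\right)^{2} = \left(\frac{1}{3} + \frac{1}{9}\right)^{2} = \left(\frac{4}{9}\right)^{2} = \frac{16}{81}$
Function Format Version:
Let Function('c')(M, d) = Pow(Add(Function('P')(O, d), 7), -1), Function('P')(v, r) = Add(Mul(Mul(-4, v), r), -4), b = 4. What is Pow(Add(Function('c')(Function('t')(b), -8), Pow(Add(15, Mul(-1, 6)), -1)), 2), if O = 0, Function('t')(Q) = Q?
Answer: Rational(16, 81) ≈ 0.19753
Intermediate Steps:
Function('P')(v, r) = Add(-4, Mul(-4, r, v)) (Function('P')(v, r) = Add(Mul(-4, r, v), -4) = Add(-4, Mul(-4, r, v)))
Function('c')(M, d) = Rational(1, 3) (Function('c')(M, d) = Pow(Add(Add(-4, Mul(-4, d, 0)), 7), -1) = Pow(Add(Add(-4, 0), 7), -1) = Pow(Add(-4, 7), -1) = Pow(3, -1) = Rational(1, 3))
Pow(Add(Function('c')(Function('t')(b), -8), Pow(Add(15, Mul(-1, 6)), -1)), 2) = Pow(Add(Rational(1, 3), Pow(Add(15, Mul(-1, 6)), -1)), 2) = Pow(Add(Rational(1, 3), Pow(Add(15, -6), -1)), 2) = Pow(Add(Rational(1, 3), Pow(9, -1)), 2) = Pow(Add(Rational(1, 3), Rational(1, 9)), 2) = Pow(Rational(4, 9), 2) = Rational(16, 81)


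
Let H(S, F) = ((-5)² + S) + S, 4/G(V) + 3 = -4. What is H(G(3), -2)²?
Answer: 27889/49 ≈ 569.16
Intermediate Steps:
G(V) = -4/7 (G(V) = 4/(-3 - 4) = 4/(-7) = 4*(-⅐) = -4/7)
H(S, F) = 25 + 2*S (H(S, F) = (25 + S) + S = 25 + 2*S)
H(G(3), -2)² = (25 + 2*(-4/7))² = (25 - 8/7)² = (167/7)² = 27889/49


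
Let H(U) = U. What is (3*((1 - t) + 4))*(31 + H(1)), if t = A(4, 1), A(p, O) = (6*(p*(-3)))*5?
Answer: 35040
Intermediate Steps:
A(p, O) = -90*p (A(p, O) = (6*(-3*p))*5 = -18*p*5 = -90*p)
t = -360 (t = -90*4 = -360)
(3*((1 - t) + 4))*(31 + H(1)) = (3*((1 - 1*(-360)) + 4))*(31 + 1) = (3*((1 + 360) + 4))*32 = (3*(361 + 4))*32 = (3*365)*32 = 1095*32 = 35040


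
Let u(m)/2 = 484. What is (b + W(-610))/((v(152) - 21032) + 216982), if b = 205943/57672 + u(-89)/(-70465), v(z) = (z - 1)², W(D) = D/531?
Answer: 577461643741/52449400368841320 ≈ 1.1010e-5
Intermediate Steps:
W(D) = D/531 (W(D) = D*(1/531) = D/531)
u(m) = 968 (u(m) = 2*484 = 968)
v(z) = (-1 + z)²
b = 14455946999/4063857480 (b = 205943/57672 + 968/(-70465) = 205943*(1/57672) + 968*(-1/70465) = 205943/57672 - 968/70465 = 14455946999/4063857480 ≈ 3.5572)
(b + W(-610))/((v(152) - 21032) + 216982) = (14455946999/4063857480 + (1/531)*(-610))/(((-1 + 152)² - 21032) + 216982) = (14455946999/4063857480 - 610/531)/((151² - 21032) + 216982) = 577461643741/(239767591320*((22801 - 21032) + 216982)) = 577461643741/(239767591320*(1769 + 216982)) = (577461643741/239767591320)/218751 = (577461643741/239767591320)*(1/218751) = 577461643741/52449400368841320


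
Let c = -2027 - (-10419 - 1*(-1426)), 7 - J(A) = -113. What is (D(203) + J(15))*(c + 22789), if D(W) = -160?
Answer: -1190200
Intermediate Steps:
J(A) = 120 (J(A) = 7 - 1*(-113) = 7 + 113 = 120)
c = 6966 (c = -2027 - (-10419 + 1426) = -2027 - 1*(-8993) = -2027 + 8993 = 6966)
(D(203) + J(15))*(c + 22789) = (-160 + 120)*(6966 + 22789) = -40*29755 = -1190200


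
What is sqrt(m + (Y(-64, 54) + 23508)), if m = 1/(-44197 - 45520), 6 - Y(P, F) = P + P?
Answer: 7*sqrt(3883627957029)/89717 ≈ 153.76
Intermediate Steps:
Y(P, F) = 6 - 2*P (Y(P, F) = 6 - (P + P) = 6 - 2*P)
m = -1/89717 (m = 1/(-89717) = -1/89717 ≈ -1.1146e-5)
sqrt(m + (Y(-64, 54) + 23508)) = sqrt(-1/89717 + ((6 - 2*(-64)) + 23508)) = sqrt(-1/89717 + ((6 + 128) + 23508)) = sqrt(-1/89717 + (134 + 23508)) = sqrt(-1/89717 + 23642) = sqrt(2121089313/89717) = 7*sqrt(3883627957029)/89717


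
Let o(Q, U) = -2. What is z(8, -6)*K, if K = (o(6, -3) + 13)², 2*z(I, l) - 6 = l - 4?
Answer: -242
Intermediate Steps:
z(I, l) = 1 + l/2 (z(I, l) = 3 + (l - 4)/2 = 3 + (-4 + l)/2 = 3 + (-2 + l/2) = 1 + l/2)
K = 121 (K = (-2 + 13)² = 11² = 121)
z(8, -6)*K = (1 + (½)*(-6))*121 = (1 - 3)*121 = -2*121 = -242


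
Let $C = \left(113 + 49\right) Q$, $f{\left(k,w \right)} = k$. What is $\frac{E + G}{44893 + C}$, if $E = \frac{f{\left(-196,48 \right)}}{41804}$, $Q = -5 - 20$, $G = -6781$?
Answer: $- \frac{10124040}{60978599} \approx -0.16603$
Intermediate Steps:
$Q = -25$ ($Q = -5 - 20 = -25$)
$E = - \frac{7}{1493}$ ($E = - \frac{196}{41804} = \left(-196\right) \frac{1}{41804} = - \frac{7}{1493} \approx -0.0046885$)
$C = -4050$ ($C = \left(113 + 49\right) \left(-25\right) = 162 \left(-25\right) = -4050$)
$\frac{E + G}{44893 + C} = \frac{- \frac{7}{1493} - 6781}{44893 - 4050} = - \frac{10124040}{1493 \cdot 40843} = \left(- \frac{10124040}{1493}\right) \frac{1}{40843} = - \frac{10124040}{60978599}$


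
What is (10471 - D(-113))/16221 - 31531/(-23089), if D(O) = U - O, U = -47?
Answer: 751705396/374526669 ≈ 2.0071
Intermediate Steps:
D(O) = -47 - O
(10471 - D(-113))/16221 - 31531/(-23089) = (10471 - (-47 - 1*(-113)))/16221 - 31531/(-23089) = (10471 - (-47 + 113))*(1/16221) - 31531*(-1/23089) = (10471 - 1*66)*(1/16221) + 31531/23089 = (10471 - 66)*(1/16221) + 31531/23089 = 10405*(1/16221) + 31531/23089 = 10405/16221 + 31531/23089 = 751705396/374526669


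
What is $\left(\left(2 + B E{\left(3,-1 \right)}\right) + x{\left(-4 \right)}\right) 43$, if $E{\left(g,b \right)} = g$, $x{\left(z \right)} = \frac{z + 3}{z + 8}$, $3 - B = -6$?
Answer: $\frac{4945}{4} \approx 1236.3$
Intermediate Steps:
$B = 9$ ($B = 3 - -6 = 3 + 6 = 9$)
$x{\left(z \right)} = \frac{3 + z}{8 + z}$
$\left(\left(2 + B E{\left(3,-1 \right)}\right) + x{\left(-4 \right)}\right) 43 = \left(\left(2 + 9 \cdot 3\right) + \frac{3 - 4}{8 - 4}\right) 43 = \left(\left(2 + 27\right) + \frac{1}{4} \left(-1\right)\right) 43 = \left(29 + \frac{1}{4} \left(-1\right)\right) 43 = \left(29 - \frac{1}{4}\right) 43 = \frac{115}{4} \cdot 43 = \frac{4945}{4}$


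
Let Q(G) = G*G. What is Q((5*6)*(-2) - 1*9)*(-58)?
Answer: -276138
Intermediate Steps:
Q(G) = G**2
Q((5*6)*(-2) - 1*9)*(-58) = ((5*6)*(-2) - 1*9)**2*(-58) = (30*(-2) - 9)**2*(-58) = (-60 - 9)**2*(-58) = (-69)**2*(-58) = 4761*(-58) = -276138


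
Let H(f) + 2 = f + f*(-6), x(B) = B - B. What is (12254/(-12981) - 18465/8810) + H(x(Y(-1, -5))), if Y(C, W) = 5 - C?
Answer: -115275425/22872522 ≈ -5.0399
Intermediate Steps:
x(B) = 0
H(f) = -2 - 5*f (H(f) = -2 + (f + f*(-6)) = -2 + (f - 6*f) = -2 - 5*f)
(12254/(-12981) - 18465/8810) + H(x(Y(-1, -5))) = (12254/(-12981) - 18465/8810) + (-2 - 5*0) = (12254*(-1/12981) - 18465*1/8810) + (-2 + 0) = (-12254/12981 - 3693/1762) - 2 = -69530381/22872522 - 2 = -115275425/22872522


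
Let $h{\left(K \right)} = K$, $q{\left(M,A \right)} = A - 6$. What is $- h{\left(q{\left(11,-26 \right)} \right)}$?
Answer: $32$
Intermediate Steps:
$q{\left(M,A \right)} = -6 + A$ ($q{\left(M,A \right)} = A - 6 = -6 + A$)
$- h{\left(q{\left(11,-26 \right)} \right)} = - (-6 - 26) = \left(-1\right) \left(-32\right) = 32$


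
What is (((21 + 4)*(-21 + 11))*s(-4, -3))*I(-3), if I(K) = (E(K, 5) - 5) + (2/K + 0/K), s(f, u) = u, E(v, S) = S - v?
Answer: 1750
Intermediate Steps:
I(K) = -K + 2/K (I(K) = ((5 - K) - 5) + (2/K + 0/K) = -K + (2/K + 0) = -K + 2/K)
(((21 + 4)*(-21 + 11))*s(-4, -3))*I(-3) = (((21 + 4)*(-21 + 11))*(-3))*(-1*(-3) + 2/(-3)) = ((25*(-10))*(-3))*(3 + 2*(-⅓)) = (-250*(-3))*(3 - ⅔) = 750*(7/3) = 1750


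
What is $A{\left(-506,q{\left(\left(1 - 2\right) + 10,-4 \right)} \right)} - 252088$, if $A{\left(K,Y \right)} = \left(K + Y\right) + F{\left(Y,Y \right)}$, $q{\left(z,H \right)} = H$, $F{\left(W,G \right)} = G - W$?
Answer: $-252598$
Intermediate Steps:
$A{\left(K,Y \right)} = K + Y$ ($A{\left(K,Y \right)} = \left(K + Y\right) + \left(Y - Y\right) = \left(K + Y\right) + 0 = K + Y$)
$A{\left(-506,q{\left(\left(1 - 2\right) + 10,-4 \right)} \right)} - 252088 = \left(-506 - 4\right) - 252088 = -510 - 252088 = -252598$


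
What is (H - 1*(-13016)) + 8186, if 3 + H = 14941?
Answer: 36140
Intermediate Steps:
H = 14938 (H = -3 + 14941 = 14938)
(H - 1*(-13016)) + 8186 = (14938 - 1*(-13016)) + 8186 = (14938 + 13016) + 8186 = 27954 + 8186 = 36140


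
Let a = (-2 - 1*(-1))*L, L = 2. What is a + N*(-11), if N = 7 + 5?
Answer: -134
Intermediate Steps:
N = 12
a = -2 (a = (-2 - 1*(-1))*2 = (-2 + 1)*2 = -1*2 = -2)
a + N*(-11) = -2 + 12*(-11) = -2 - 132 = -134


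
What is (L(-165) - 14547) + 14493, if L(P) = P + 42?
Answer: -177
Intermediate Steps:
L(P) = 42 + P
(L(-165) - 14547) + 14493 = ((42 - 165) - 14547) + 14493 = (-123 - 14547) + 14493 = -14670 + 14493 = -177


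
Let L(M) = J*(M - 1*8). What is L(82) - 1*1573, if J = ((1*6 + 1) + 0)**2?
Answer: 2053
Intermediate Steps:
J = 49 (J = ((6 + 1) + 0)**2 = (7 + 0)**2 = 7**2 = 49)
L(M) = -392 + 49*M (L(M) = 49*(M - 1*8) = 49*(M - 8) = 49*(-8 + M) = -392 + 49*M)
L(82) - 1*1573 = (-392 + 49*82) - 1*1573 = (-392 + 4018) - 1573 = 3626 - 1573 = 2053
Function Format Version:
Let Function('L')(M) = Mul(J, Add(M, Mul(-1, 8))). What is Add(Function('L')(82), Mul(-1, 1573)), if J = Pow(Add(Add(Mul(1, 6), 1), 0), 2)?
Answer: 2053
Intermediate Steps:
J = 49 (J = Pow(Add(Add(6, 1), 0), 2) = Pow(Add(7, 0), 2) = Pow(7, 2) = 49)
Function('L')(M) = Add(-392, Mul(49, M)) (Function('L')(M) = Mul(49, Add(M, Mul(-1, 8))) = Mul(49, Add(M, -8)) = Mul(49, Add(-8, M)) = Add(-392, Mul(49, M)))
Add(Function('L')(82), Mul(-1, 1573)) = Add(Add(-392, Mul(49, 82)), Mul(-1, 1573)) = Add(Add(-392, 4018), -1573) = Add(3626, -1573) = 2053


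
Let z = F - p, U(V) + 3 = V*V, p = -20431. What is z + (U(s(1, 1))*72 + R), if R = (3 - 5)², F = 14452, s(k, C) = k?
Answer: 34743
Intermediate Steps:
U(V) = -3 + V² (U(V) = -3 + V*V = -3 + V²)
R = 4 (R = (-2)² = 4)
z = 34883 (z = 14452 - 1*(-20431) = 14452 + 20431 = 34883)
z + (U(s(1, 1))*72 + R) = 34883 + ((-3 + 1²)*72 + 4) = 34883 + ((-3 + 1)*72 + 4) = 34883 + (-2*72 + 4) = 34883 + (-144 + 4) = 34883 - 140 = 34743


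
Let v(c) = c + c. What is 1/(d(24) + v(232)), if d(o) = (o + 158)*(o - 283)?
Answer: -1/46674 ≈ -2.1425e-5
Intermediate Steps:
v(c) = 2*c
d(o) = (-283 + o)*(158 + o) (d(o) = (158 + o)*(-283 + o) = (-283 + o)*(158 + o))
1/(d(24) + v(232)) = 1/((-44714 + 24² - 125*24) + 2*232) = 1/((-44714 + 576 - 3000) + 464) = 1/(-47138 + 464) = 1/(-46674) = -1/46674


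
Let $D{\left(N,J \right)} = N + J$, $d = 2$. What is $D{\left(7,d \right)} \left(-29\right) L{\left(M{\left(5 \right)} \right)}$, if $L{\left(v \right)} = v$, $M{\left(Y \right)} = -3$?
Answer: $783$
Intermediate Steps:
$D{\left(N,J \right)} = J + N$
$D{\left(7,d \right)} \left(-29\right) L{\left(M{\left(5 \right)} \right)} = \left(2 + 7\right) \left(-29\right) \left(-3\right) = 9 \left(-29\right) \left(-3\right) = \left(-261\right) \left(-3\right) = 783$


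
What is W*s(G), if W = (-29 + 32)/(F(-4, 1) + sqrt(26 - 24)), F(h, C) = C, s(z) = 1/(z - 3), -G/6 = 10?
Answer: 1/21 - sqrt(2)/21 ≈ -0.019724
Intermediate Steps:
G = -60 (G = -6*10 = -60)
s(z) = 1/(-3 + z)
W = 3/(1 + sqrt(2)) (W = (-29 + 32)/(1 + sqrt(26 - 24)) = 3/(1 + sqrt(2)) ≈ 1.2426)
W*s(G) = (-3 + 3*sqrt(2))/(-3 - 60) = (-3 + 3*sqrt(2))/(-63) = (-3 + 3*sqrt(2))*(-1/63) = 1/21 - sqrt(2)/21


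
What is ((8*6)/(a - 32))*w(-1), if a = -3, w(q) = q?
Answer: 48/35 ≈ 1.3714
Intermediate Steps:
((8*6)/(a - 32))*w(-1) = ((8*6)/(-3 - 32))*(-1) = (48/(-35))*(-1) = (48*(-1/35))*(-1) = -48/35*(-1) = 48/35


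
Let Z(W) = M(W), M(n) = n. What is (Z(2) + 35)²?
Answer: 1369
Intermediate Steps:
Z(W) = W
(Z(2) + 35)² = (2 + 35)² = 37² = 1369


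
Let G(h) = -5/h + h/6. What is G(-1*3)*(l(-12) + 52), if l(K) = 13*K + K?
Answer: -406/3 ≈ -135.33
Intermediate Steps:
l(K) = 14*K
G(h) = -5/h + h/6 (G(h) = -5/h + h*(⅙) = -5/h + h/6)
G(-1*3)*(l(-12) + 52) = (-5/((-1*3)) + (-1*3)/6)*(14*(-12) + 52) = (-5/(-3) + (⅙)*(-3))*(-168 + 52) = (-5*(-⅓) - ½)*(-116) = (5/3 - ½)*(-116) = (7/6)*(-116) = -406/3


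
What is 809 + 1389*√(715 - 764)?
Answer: 809 + 9723*I ≈ 809.0 + 9723.0*I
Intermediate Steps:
809 + 1389*√(715 - 764) = 809 + 1389*√(-49) = 809 + 1389*(7*I) = 809 + 9723*I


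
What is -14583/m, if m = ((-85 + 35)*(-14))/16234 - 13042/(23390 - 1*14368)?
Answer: 177989340607/17117369 ≈ 10398.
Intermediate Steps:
m = -51352107/36615787 (m = -50*(-14)*(1/16234) - 13042/(23390 - 14368) = 700*(1/16234) - 13042/9022 = 350/8117 - 13042*1/9022 = 350/8117 - 6521/4511 = -51352107/36615787 ≈ -1.4025)
-14583/m = -14583/(-51352107/36615787) = -14583*(-36615787/51352107) = 177989340607/17117369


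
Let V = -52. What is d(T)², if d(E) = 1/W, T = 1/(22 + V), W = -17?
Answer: 1/289 ≈ 0.0034602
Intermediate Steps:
T = -1/30 (T = 1/(22 - 52) = 1/(-30) = -1/30 ≈ -0.033333)
d(E) = -1/17 (d(E) = 1/(-17) = -1/17)
d(T)² = (-1/17)² = 1/289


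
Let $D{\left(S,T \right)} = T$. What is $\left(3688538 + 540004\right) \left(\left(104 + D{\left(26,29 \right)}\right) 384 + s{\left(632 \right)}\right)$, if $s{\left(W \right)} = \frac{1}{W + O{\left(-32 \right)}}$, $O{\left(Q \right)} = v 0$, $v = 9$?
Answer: $\frac{68243392773855}{316} \approx 2.1596 \cdot 10^{11}$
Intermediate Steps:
$O{\left(Q \right)} = 0$ ($O{\left(Q \right)} = 9 \cdot 0 = 0$)
$s{\left(W \right)} = \frac{1}{W}$ ($s{\left(W \right)} = \frac{1}{W + 0} = \frac{1}{W}$)
$\left(3688538 + 540004\right) \left(\left(104 + D{\left(26,29 \right)}\right) 384 + s{\left(632 \right)}\right) = \left(3688538 + 540004\right) \left(\left(104 + 29\right) 384 + \frac{1}{632}\right) = 4228542 \left(133 \cdot 384 + \frac{1}{632}\right) = 4228542 \left(51072 + \frac{1}{632}\right) = 4228542 \cdot \frac{32277505}{632} = \frac{68243392773855}{316}$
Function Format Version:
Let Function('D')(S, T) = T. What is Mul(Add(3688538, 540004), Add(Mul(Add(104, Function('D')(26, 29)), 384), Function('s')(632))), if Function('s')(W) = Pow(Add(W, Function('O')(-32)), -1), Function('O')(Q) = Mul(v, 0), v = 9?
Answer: Rational(68243392773855, 316) ≈ 2.1596e+11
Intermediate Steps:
Function('O')(Q) = 0 (Function('O')(Q) = Mul(9, 0) = 0)
Function('s')(W) = Pow(W, -1) (Function('s')(W) = Pow(Add(W, 0), -1) = Pow(W, -1))
Mul(Add(3688538, 540004), Add(Mul(Add(104, Function('D')(26, 29)), 384), Function('s')(632))) = Mul(Add(3688538, 540004), Add(Mul(Add(104, 29), 384), Pow(632, -1))) = Mul(4228542, Add(Mul(133, 384), Rational(1, 632))) = Mul(4228542, Add(51072, Rational(1, 632))) = Mul(4228542, Rational(32277505, 632)) = Rational(68243392773855, 316)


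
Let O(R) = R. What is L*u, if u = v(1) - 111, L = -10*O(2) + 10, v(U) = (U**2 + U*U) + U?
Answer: 1080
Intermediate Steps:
v(U) = U + 2*U**2 (v(U) = (U**2 + U**2) + U = 2*U**2 + U = U + 2*U**2)
L = -10 (L = -10*2 + 10 = -20 + 10 = -10)
u = -108 (u = 1*(1 + 2*1) - 111 = 1*(1 + 2) - 111 = 1*3 - 111 = 3 - 111 = -108)
L*u = -10*(-108) = 1080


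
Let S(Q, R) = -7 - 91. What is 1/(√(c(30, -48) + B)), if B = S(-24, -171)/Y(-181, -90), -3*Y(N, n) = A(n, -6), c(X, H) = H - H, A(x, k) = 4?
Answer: √6/21 ≈ 0.11664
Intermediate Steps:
c(X, H) = 0
Y(N, n) = -4/3 (Y(N, n) = -⅓*4 = -4/3)
S(Q, R) = -98
B = 147/2 (B = -98/(-4/3) = -98*(-¾) = 147/2 ≈ 73.500)
1/(√(c(30, -48) + B)) = 1/(√(0 + 147/2)) = 1/(√(147/2)) = 1/(7*√6/2) = √6/21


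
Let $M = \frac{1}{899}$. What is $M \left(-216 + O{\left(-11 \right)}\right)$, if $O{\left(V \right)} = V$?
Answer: $- \frac{227}{899} \approx -0.2525$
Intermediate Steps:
$M = \frac{1}{899} \approx 0.0011123$
$M \left(-216 + O{\left(-11 \right)}\right) = \frac{-216 - 11}{899} = \frac{1}{899} \left(-227\right) = - \frac{227}{899}$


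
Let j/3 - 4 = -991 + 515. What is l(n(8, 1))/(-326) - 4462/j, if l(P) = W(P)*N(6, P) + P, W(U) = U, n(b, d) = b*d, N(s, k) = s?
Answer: 343829/115404 ≈ 2.9794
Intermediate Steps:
j = -1416 (j = 12 + 3*(-991 + 515) = 12 + 3*(-476) = 12 - 1428 = -1416)
l(P) = 7*P (l(P) = P*6 + P = 6*P + P = 7*P)
l(n(8, 1))/(-326) - 4462/j = (7*(8*1))/(-326) - 4462/(-1416) = (7*8)*(-1/326) - 4462*(-1/1416) = 56*(-1/326) + 2231/708 = -28/163 + 2231/708 = 343829/115404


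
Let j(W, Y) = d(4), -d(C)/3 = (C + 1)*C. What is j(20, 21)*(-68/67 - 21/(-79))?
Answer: 237900/5293 ≈ 44.946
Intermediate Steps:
d(C) = -3*C*(1 + C) (d(C) = -3*(C + 1)*C = -3*(1 + C)*C = -3*C*(1 + C))
j(W, Y) = -60 (j(W, Y) = -3*4*(1 + 4) = -3*4*5 = -60)
j(20, 21)*(-68/67 - 21/(-79)) = -60*(-68/67 - 21/(-79)) = -60*(-68*1/67 - 21*(-1/79)) = -60*(-68/67 + 21/79) = -60*(-3965/5293) = 237900/5293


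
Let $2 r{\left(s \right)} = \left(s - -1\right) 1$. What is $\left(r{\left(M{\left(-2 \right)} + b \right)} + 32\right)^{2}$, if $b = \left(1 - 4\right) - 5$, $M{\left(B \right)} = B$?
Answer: $\frac{3025}{4} \approx 756.25$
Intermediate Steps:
$b = -8$ ($b = -3 - 5 = -8$)
$r{\left(s \right)} = \frac{1}{2} + \frac{s}{2}$ ($r{\left(s \right)} = \frac{\left(s - -1\right) 1}{2} = \frac{\left(s + 1\right) 1}{2} = \frac{\left(1 + s\right) 1}{2} = \frac{1 + s}{2} = \frac{1}{2} + \frac{s}{2}$)
$\left(r{\left(M{\left(-2 \right)} + b \right)} + 32\right)^{2} = \left(\left(\frac{1}{2} + \frac{-2 - 8}{2}\right) + 32\right)^{2} = \left(\left(\frac{1}{2} + \frac{1}{2} \left(-10\right)\right) + 32\right)^{2} = \left(\left(\frac{1}{2} - 5\right) + 32\right)^{2} = \left(- \frac{9}{2} + 32\right)^{2} = \left(\frac{55}{2}\right)^{2} = \frac{3025}{4}$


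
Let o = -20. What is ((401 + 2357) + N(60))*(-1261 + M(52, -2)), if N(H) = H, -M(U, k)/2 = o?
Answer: -3440778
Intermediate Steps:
M(U, k) = 40 (M(U, k) = -2*(-20) = 40)
((401 + 2357) + N(60))*(-1261 + M(52, -2)) = ((401 + 2357) + 60)*(-1261 + 40) = (2758 + 60)*(-1221) = 2818*(-1221) = -3440778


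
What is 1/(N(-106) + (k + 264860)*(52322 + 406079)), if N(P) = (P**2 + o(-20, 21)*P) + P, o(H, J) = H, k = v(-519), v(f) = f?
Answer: 1/121174191991 ≈ 8.2526e-12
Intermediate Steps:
k = -519
N(P) = P**2 - 19*P (N(P) = (P**2 - 20*P) + P = P**2 - 19*P)
1/(N(-106) + (k + 264860)*(52322 + 406079)) = 1/(-106*(-19 - 106) + (-519 + 264860)*(52322 + 406079)) = 1/(-106*(-125) + 264341*458401) = 1/(13250 + 121174178741) = 1/121174191991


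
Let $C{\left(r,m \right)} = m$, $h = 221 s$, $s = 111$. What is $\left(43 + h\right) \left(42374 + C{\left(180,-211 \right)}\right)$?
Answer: $1036113562$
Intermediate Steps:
$h = 24531$ ($h = 221 \cdot 111 = 24531$)
$\left(43 + h\right) \left(42374 + C{\left(180,-211 \right)}\right) = \left(43 + 24531\right) \left(42374 - 211\right) = 24574 \cdot 42163 = 1036113562$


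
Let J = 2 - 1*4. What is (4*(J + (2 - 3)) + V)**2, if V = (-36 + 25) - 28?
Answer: 2601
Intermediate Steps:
J = -2 (J = 2 - 4 = -2)
V = -39 (V = -11 - 28 = -39)
(4*(J + (2 - 3)) + V)**2 = (4*(-2 + (2 - 3)) - 39)**2 = (4*(-2 - 1) - 39)**2 = (4*(-3) - 39)**2 = (-12 - 39)**2 = (-51)**2 = 2601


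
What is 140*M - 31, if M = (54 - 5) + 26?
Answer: 10469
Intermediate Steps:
M = 75 (M = 49 + 26 = 75)
140*M - 31 = 140*75 - 31 = 10500 - 31 = 10469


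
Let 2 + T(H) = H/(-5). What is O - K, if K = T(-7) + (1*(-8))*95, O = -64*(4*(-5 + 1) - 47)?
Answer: 23963/5 ≈ 4792.6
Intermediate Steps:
T(H) = -2 - H/5 (T(H) = -2 + H/(-5) = -2 + H*(-1/5) = -2 - H/5)
O = 4032 (O = -64*(4*(-4) - 47) = -64*(-16 - 47) = -64*(-63) = 4032)
K = -3803/5 (K = (-2 - 1/5*(-7)) + (1*(-8))*95 = (-2 + 7/5) - 8*95 = -3/5 - 760 = -3803/5 ≈ -760.60)
O - K = 4032 - 1*(-3803/5) = 4032 + 3803/5 = 23963/5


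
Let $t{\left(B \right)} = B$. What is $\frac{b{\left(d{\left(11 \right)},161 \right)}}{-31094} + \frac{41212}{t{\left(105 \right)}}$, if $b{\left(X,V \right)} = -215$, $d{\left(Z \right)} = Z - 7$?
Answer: $\frac{183066929}{466410} \approx 392.5$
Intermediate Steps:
$d{\left(Z \right)} = -7 + Z$
$\frac{b{\left(d{\left(11 \right)},161 \right)}}{-31094} + \frac{41212}{t{\left(105 \right)}} = - \frac{215}{-31094} + \frac{41212}{105} = \left(-215\right) \left(- \frac{1}{31094}\right) + 41212 \cdot \frac{1}{105} = \frac{215}{31094} + \frac{41212}{105} = \frac{183066929}{466410}$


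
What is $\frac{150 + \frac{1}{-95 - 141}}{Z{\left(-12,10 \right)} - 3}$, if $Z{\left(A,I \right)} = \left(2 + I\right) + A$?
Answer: $- \frac{35399}{708} \approx -49.999$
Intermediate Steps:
$Z{\left(A,I \right)} = 2 + A + I$
$\frac{150 + \frac{1}{-95 - 141}}{Z{\left(-12,10 \right)} - 3} = \frac{150 + \frac{1}{-95 - 141}}{\left(2 - 12 + 10\right) - 3} = \frac{150 + \frac{1}{-236}}{0 + \left(-26 + 23\right)} = \frac{150 - \frac{1}{236}}{0 - 3} = \frac{35399}{236 \left(-3\right)} = \frac{35399}{236} \left(- \frac{1}{3}\right) = - \frac{35399}{708}$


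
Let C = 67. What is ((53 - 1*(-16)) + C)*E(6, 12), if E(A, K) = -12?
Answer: -1632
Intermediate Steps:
((53 - 1*(-16)) + C)*E(6, 12) = ((53 - 1*(-16)) + 67)*(-12) = ((53 + 16) + 67)*(-12) = (69 + 67)*(-12) = 136*(-12) = -1632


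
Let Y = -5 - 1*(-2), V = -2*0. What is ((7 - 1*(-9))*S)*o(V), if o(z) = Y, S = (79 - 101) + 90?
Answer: -3264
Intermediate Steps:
V = 0
S = 68 (S = -22 + 90 = 68)
Y = -3 (Y = -5 + 2 = -3)
o(z) = -3
((7 - 1*(-9))*S)*o(V) = ((7 - 1*(-9))*68)*(-3) = ((7 + 9)*68)*(-3) = (16*68)*(-3) = 1088*(-3) = -3264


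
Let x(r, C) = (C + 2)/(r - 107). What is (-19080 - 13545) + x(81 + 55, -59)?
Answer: -946182/29 ≈ -32627.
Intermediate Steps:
x(r, C) = (2 + C)/(-107 + r)
(-19080 - 13545) + x(81 + 55, -59) = (-19080 - 13545) + (2 - 59)/(-107 + (81 + 55)) = -32625 - 57/(-107 + 136) = -32625 - 57/29 = -946182/29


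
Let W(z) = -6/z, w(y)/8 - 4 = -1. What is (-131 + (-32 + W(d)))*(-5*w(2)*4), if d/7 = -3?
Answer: 546720/7 ≈ 78103.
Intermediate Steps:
d = -21 (d = 7*(-3) = -21)
w(y) = 24 (w(y) = 32 + 8*(-1) = 32 - 8 = 24)
(-131 + (-32 + W(d)))*(-5*w(2)*4) = (-131 + (-32 - 6/(-21)))*(-5*24*4) = (-131 + (-32 - 6*(-1/21)))*(-120*4) = (-131 + (-32 + 2/7))*(-480) = (-131 - 222/7)*(-480) = -1139/7*(-480) = 546720/7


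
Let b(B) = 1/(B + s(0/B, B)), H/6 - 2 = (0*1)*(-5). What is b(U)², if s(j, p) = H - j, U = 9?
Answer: 1/441 ≈ 0.0022676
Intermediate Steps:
H = 12 (H = 12 + 6*((0*1)*(-5)) = 12 + 6*(0*(-5)) = 12 + 6*0 = 12 + 0 = 12)
s(j, p) = 12 - j
b(B) = 1/(12 + B) (b(B) = 1/(B + (12 - 0/B)) = 1/(B + (12 - 1*0)) = 1/(B + (12 + 0)) = 1/(B + 12) = 1/(12 + B))
b(U)² = (1/(12 + 9))² = (1/21)² = 1/441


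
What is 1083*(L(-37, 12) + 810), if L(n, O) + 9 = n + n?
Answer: 787341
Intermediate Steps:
L(n, O) = -9 + 2*n (L(n, O) = -9 + (n + n) = -9 + 2*n)
1083*(L(-37, 12) + 810) = 1083*((-9 + 2*(-37)) + 810) = 1083*((-9 - 74) + 810) = 1083*(-83 + 810) = 1083*727 = 787341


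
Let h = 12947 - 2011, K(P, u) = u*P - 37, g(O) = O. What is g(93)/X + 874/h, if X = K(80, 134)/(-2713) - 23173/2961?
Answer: -1010943656497/129182473304 ≈ -7.8257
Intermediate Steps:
K(P, u) = -37 + P*u (K(P, u) = P*u - 37 = -37 + P*u)
h = 10936
X = -94500712/8033193 (X = (-37 + 80*134)/(-2713) - 23173/2961 = (-37 + 10720)*(-1/2713) - 23173*1/2961 = 10683*(-1/2713) - 23173/2961 = -10683/2713 - 23173/2961 = -94500712/8033193 ≈ -11.764)
g(93)/X + 874/h = 93/(-94500712/8033193) + 874/10936 = 93*(-8033193/94500712) + 874*(1/10936) = -747086949/94500712 + 437/5468 = -1010943656497/129182473304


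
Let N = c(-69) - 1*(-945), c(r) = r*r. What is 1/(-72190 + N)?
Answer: -1/66484 ≈ -1.5041e-5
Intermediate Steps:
c(r) = r²
N = 5706 (N = (-69)² - 1*(-945) = 4761 + 945 = 5706)
1/(-72190 + N) = 1/(-72190 + 5706) = 1/(-66484) = -1/66484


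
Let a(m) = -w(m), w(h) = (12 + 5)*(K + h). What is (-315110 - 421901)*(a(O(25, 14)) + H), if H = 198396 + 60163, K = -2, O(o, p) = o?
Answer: -190272655848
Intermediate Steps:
H = 258559
w(h) = -34 + 17*h (w(h) = (12 + 5)*(-2 + h) = 17*(-2 + h) = -34 + 17*h)
a(m) = 34 - 17*m (a(m) = -(-34 + 17*m) = 34 - 17*m)
(-315110 - 421901)*(a(O(25, 14)) + H) = (-315110 - 421901)*((34 - 17*25) + 258559) = -737011*((34 - 425) + 258559) = -737011*(-391 + 258559) = -737011*258168 = -190272655848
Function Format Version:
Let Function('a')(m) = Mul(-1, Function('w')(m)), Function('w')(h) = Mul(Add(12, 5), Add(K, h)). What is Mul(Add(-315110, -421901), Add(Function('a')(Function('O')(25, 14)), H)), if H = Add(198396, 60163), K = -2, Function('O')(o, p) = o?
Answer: -190272655848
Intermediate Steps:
H = 258559
Function('w')(h) = Add(-34, Mul(17, h)) (Function('w')(h) = Mul(Add(12, 5), Add(-2, h)) = Mul(17, Add(-2, h)) = Add(-34, Mul(17, h)))
Function('a')(m) = Add(34, Mul(-17, m)) (Function('a')(m) = Mul(-1, Add(-34, Mul(17, m))) = Add(34, Mul(-17, m)))
Mul(Add(-315110, -421901), Add(Function('a')(Function('O')(25, 14)), H)) = Mul(Add(-315110, -421901), Add(Add(34, Mul(-17, 25)), 258559)) = Mul(-737011, Add(Add(34, -425), 258559)) = Mul(-737011, Add(-391, 258559)) = Mul(-737011, 258168) = -190272655848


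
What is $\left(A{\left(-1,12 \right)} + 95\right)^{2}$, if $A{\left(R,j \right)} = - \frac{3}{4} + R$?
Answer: $\frac{139129}{16} \approx 8695.6$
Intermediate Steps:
$A{\left(R,j \right)} = - \frac{3}{4} + R$ ($A{\left(R,j \right)} = \left(-3\right) \frac{1}{4} + R = - \frac{3}{4} + R$)
$\left(A{\left(-1,12 \right)} + 95\right)^{2} = \left(\left(- \frac{3}{4} - 1\right) + 95\right)^{2} = \left(- \frac{7}{4} + 95\right)^{2} = \left(\frac{373}{4}\right)^{2} = \frac{139129}{16}$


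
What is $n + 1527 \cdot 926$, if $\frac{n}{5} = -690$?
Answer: $1410552$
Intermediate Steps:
$n = -3450$ ($n = 5 \left(-690\right) = -3450$)
$n + 1527 \cdot 926 = -3450 + 1527 \cdot 926 = -3450 + 1414002 = 1410552$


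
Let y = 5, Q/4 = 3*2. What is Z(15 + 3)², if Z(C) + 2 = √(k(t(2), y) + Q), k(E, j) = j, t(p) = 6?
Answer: (2 - √29)² ≈ 11.459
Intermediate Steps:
Q = 24 (Q = 4*(3*2) = 4*6 = 24)
Z(C) = -2 + √29 (Z(C) = -2 + √(5 + 24) = -2 + √29)
Z(15 + 3)² = (-2 + √29)²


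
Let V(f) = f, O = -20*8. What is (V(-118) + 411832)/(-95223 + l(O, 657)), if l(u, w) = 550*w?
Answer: 137238/88709 ≈ 1.5471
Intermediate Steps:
O = -160
(V(-118) + 411832)/(-95223 + l(O, 657)) = (-118 + 411832)/(-95223 + 550*657) = 411714/(-95223 + 361350) = 411714/266127 = 411714*(1/266127) = 137238/88709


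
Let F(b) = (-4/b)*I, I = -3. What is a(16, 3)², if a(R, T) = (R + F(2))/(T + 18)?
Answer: 484/441 ≈ 1.0975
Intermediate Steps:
F(b) = 12/b (F(b) = -4/b*(-3) = 12/b)
a(R, T) = (6 + R)/(18 + T) (a(R, T) = (R + 12/2)/(T + 18) = (R + 12*(½))/(18 + T) = (R + 6)/(18 + T) = (6 + R)/(18 + T))
a(16, 3)² = ((6 + 16)/(18 + 3))² = (22/21)² = 484/441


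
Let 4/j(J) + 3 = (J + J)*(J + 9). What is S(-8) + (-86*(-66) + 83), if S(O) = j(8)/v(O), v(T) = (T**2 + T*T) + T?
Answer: 46475131/8070 ≈ 5759.0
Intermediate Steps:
v(T) = T + 2*T**2 (v(T) = (T**2 + T**2) + T = 2*T**2 + T = T + 2*T**2)
j(J) = 4/(-3 + 2*J*(9 + J)) (j(J) = 4/(-3 + (J + J)*(J + 9)) = 4/(-3 + (2*J)*(9 + J)) = 4/(-3 + 2*J*(9 + J)))
S(O) = 4/(269*O*(1 + 2*O)) (S(O) = (4/(-3 + 2*8**2 + 18*8))/((O*(1 + 2*O))) = (4/(-3 + 2*64 + 144))*(1/(O*(1 + 2*O))) = (4/(-3 + 128 + 144))*(1/(O*(1 + 2*O))) = (4/269)*(1/(O*(1 + 2*O))) = (4*(1/269))*(1/(O*(1 + 2*O))) = 4*(1/(O*(1 + 2*O)))/269 = 4/(269*O*(1 + 2*O)))
S(-8) + (-86*(-66) + 83) = (4/269)/(-8*(1 + 2*(-8))) + (-86*(-66) + 83) = (4/269)*(-1/8)/(1 - 16) + (5676 + 83) = (4/269)*(-1/8)/(-15) + 5759 = (4/269)*(-1/8)*(-1/15) + 5759 = 1/8070 + 5759 = 46475131/8070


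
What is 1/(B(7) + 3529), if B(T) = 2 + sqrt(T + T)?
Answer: 3531/12467947 - sqrt(14)/12467947 ≈ 0.00028291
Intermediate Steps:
B(T) = 2 + sqrt(2)*sqrt(T) (B(T) = 2 + sqrt(2*T) = 2 + sqrt(2)*sqrt(T))
1/(B(7) + 3529) = 1/((2 + sqrt(2)*sqrt(7)) + 3529) = 1/((2 + sqrt(14)) + 3529) = 1/(3531 + sqrt(14))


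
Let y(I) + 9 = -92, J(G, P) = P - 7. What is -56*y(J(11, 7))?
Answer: 5656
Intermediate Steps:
J(G, P) = -7 + P
y(I) = -101 (y(I) = -9 - 92 = -101)
-56*y(J(11, 7)) = -56*(-101) = 5656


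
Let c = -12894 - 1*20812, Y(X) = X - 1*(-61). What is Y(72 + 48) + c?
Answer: -33525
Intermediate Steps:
Y(X) = 61 + X (Y(X) = X + 61 = 61 + X)
c = -33706 (c = -12894 - 20812 = -33706)
Y(72 + 48) + c = (61 + (72 + 48)) - 33706 = (61 + 120) - 33706 = 181 - 33706 = -33525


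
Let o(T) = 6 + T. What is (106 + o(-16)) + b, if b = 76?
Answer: 172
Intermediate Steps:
(106 + o(-16)) + b = (106 + (6 - 16)) + 76 = (106 - 10) + 76 = 96 + 76 = 172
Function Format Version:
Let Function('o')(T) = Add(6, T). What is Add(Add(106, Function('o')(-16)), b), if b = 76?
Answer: 172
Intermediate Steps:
Add(Add(106, Function('o')(-16)), b) = Add(Add(106, Add(6, -16)), 76) = Add(Add(106, -10), 76) = Add(96, 76) = 172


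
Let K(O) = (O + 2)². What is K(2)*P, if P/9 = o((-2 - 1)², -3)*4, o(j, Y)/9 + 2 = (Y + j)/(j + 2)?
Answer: -82944/11 ≈ -7540.4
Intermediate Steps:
o(j, Y) = -18 + 9*(Y + j)/(2 + j) (o(j, Y) = -18 + 9*((Y + j)/(j + 2)) = -18 + 9*((Y + j)/(2 + j)) = -18 + 9*(Y + j)/(2 + j))
K(O) = (2 + O)²
P = -5184/11 (P = 9*((9*(-4 - 3 - (-2 - 1)²)/(2 + (-2 - 1)²))*4) = 9*((9*(-4 - 3 - 1*(-3)²)/(2 + (-3)²))*4) = 9*((9*(-4 - 3 - 1*9)/(2 + 9))*4) = 9*((9*(-4 - 3 - 9)/11)*4) = 9*((9*(1/11)*(-16))*4) = 9*(-144/11*4) = 9*(-576/11) = -5184/11 ≈ -471.27)
K(2)*P = (2 + 2)²*(-5184/11) = 4²*(-5184/11) = 16*(-5184/11) = -82944/11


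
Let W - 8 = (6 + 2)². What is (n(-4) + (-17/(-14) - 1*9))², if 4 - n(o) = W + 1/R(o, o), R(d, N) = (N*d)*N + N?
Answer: 1300828489/226576 ≈ 5741.2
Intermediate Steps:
R(d, N) = N + d*N² (R(d, N) = d*N² + N = N + d*N²)
W = 72 (W = 8 + (6 + 2)² = 8 + 8² = 8 + 64 = 72)
n(o) = -68 - 1/(o*(1 + o²)) (n(o) = 4 - (72 + 1/(o*(1 + o*o))) = 4 - (72 + 1/(o*(1 + o²))) = 4 + (-72 - 1/(o*(1 + o²))) = -68 - 1/(o*(1 + o²)))
(n(-4) + (-17/(-14) - 1*9))² = ((-1 - 68*(-4) - 68*(-4)³)/(-4 + (-4)³) + (-17/(-14) - 1*9))² = ((-1 + 272 - 68*(-64))/(-4 - 64) + (-17*(-1/14) - 9))² = ((-1 + 272 + 4352)/(-68) + (17/14 - 9))² = (-1/68*4623 - 109/14)² = (-4623/68 - 109/14)² = (-36067/476)² = 1300828489/226576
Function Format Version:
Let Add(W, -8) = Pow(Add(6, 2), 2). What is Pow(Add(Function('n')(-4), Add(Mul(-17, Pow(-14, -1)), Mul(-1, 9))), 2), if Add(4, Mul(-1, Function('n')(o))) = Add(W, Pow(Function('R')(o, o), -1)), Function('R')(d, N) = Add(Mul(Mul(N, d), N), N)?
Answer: Rational(1300828489, 226576) ≈ 5741.2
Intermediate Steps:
Function('R')(d, N) = Add(N, Mul(d, Pow(N, 2))) (Function('R')(d, N) = Add(Mul(d, Pow(N, 2)), N) = Add(N, Mul(d, Pow(N, 2))))
W = 72 (W = Add(8, Pow(Add(6, 2), 2)) = Add(8, Pow(8, 2)) = Add(8, 64) = 72)
Function('n')(o) = Add(-68, Mul(-1, Pow(o, -1), Pow(Add(1, Pow(o, 2)), -1))) (Function('n')(o) = Add(4, Mul(-1, Add(72, Pow(Mul(o, Add(1, Mul(o, o))), -1)))) = Add(4, Mul(-1, Add(72, Pow(Mul(o, Add(1, Pow(o, 2))), -1)))) = Add(4, Mul(-1, Add(72, Mul(Pow(o, -1), Pow(Add(1, Pow(o, 2)), -1))))) = Add(4, Add(-72, Mul(-1, Pow(o, -1), Pow(Add(1, Pow(o, 2)), -1)))) = Add(-68, Mul(-1, Pow(o, -1), Pow(Add(1, Pow(o, 2)), -1))))
Pow(Add(Function('n')(-4), Add(Mul(-17, Pow(-14, -1)), Mul(-1, 9))), 2) = Pow(Add(Mul(Pow(Add(-4, Pow(-4, 3)), -1), Add(-1, Mul(-68, -4), Mul(-68, Pow(-4, 3)))), Add(Mul(-17, Pow(-14, -1)), Mul(-1, 9))), 2) = Pow(Add(Mul(Pow(Add(-4, -64), -1), Add(-1, 272, Mul(-68, -64))), Add(Mul(-17, Rational(-1, 14)), -9)), 2) = Pow(Add(Mul(Pow(-68, -1), Add(-1, 272, 4352)), Add(Rational(17, 14), -9)), 2) = Pow(Add(Mul(Rational(-1, 68), 4623), Rational(-109, 14)), 2) = Pow(Add(Rational(-4623, 68), Rational(-109, 14)), 2) = Pow(Rational(-36067, 476), 2) = Rational(1300828489, 226576)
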